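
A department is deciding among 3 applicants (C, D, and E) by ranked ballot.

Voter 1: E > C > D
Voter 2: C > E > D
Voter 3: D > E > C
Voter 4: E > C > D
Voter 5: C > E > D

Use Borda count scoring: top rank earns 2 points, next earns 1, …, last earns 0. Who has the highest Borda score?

Borda scores:
  C: 1 + 2 + 0 + 1 + 2 = 6
  D: 0 + 0 + 2 + 0 + 0 = 2
  E: 2 + 1 + 1 + 2 + 1 = 7
E has the highest total.

E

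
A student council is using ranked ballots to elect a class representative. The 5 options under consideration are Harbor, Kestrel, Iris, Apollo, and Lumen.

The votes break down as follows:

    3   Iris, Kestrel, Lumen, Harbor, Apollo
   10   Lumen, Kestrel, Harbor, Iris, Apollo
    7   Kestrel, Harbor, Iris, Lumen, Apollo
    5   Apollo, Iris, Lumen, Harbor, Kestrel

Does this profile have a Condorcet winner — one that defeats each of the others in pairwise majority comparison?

No

Head-to-head results (25 voters total):
Harbor vs Kestrel: Kestrel wins 20–5.
Harbor vs Iris: Harbor wins 17–8.
Harbor vs Apollo: Harbor wins 20–5.
Harbor vs Lumen: Lumen wins 18–7.
Kestrel vs Iris: Kestrel wins 17–8.
Kestrel vs Apollo: Kestrel wins 20–5.
Kestrel vs Lumen: Lumen wins 15–10.
Iris vs Apollo: Iris wins 20–5.
Iris vs Lumen: Iris wins 15–10.
Apollo vs Lumen: Lumen wins 20–5.
No candidate beats all others: Harbor beats Iris beats Lumen beats Harbor, a majority cycle.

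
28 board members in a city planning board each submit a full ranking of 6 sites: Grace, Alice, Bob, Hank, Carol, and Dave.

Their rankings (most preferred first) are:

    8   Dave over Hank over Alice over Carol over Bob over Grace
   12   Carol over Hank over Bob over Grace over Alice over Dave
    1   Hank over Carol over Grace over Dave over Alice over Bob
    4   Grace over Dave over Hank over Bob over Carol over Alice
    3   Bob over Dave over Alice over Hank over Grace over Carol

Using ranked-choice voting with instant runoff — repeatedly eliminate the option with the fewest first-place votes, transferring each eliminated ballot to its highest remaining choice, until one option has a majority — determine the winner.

Round 1: Carol 12, Dave 8, Grace 4, Bob 3, Hank 1, Alice 0. Alice has the fewest and is eliminated.
Round 2: Carol 12, Dave 8, Grace 4, Bob 3, Hank 1. Hank has the fewest and is eliminated.
Round 3: Carol 13, Dave 8, Grace 4, Bob 3. Bob has the fewest and is eliminated.
Round 4: Carol 13, Dave 11, Grace 4. Grace has the fewest and is eliminated.
Round 5: Dave 15, Carol 13. Dave has a majority.

Dave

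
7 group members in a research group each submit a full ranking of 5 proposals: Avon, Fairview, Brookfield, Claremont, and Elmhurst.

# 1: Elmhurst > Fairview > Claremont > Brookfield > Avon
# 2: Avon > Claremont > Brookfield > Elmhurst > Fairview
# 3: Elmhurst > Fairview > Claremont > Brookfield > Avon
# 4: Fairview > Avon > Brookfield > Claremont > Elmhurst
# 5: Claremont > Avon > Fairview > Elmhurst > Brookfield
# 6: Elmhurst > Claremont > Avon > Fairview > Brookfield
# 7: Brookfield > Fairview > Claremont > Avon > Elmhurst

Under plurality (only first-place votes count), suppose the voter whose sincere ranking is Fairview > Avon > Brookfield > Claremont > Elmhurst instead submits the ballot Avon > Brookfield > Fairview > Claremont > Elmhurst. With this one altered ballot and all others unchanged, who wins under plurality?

Elmhurst

First-place totals with the altered ballot: Avon 2, Fairview 0, Brookfield 1, Claremont 1, Elmhurst 3.
The winner is unchanged: still Elmhurst.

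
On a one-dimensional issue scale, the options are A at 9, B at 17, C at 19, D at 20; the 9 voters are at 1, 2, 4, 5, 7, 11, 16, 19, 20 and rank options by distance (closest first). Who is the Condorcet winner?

A

With single-peaked preferences on a line, the Condorcet winner is the candidate closest to the median voter.
The median voter (position 7) is closest to A at 9.
Check: A vs C — voters closer to A: 6 of 9.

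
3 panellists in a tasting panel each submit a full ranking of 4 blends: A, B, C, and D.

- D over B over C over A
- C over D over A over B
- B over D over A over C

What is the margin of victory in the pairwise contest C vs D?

Ballots ranking C above D: 1.
Ballots ranking D above C: 2.
D wins 2–1, a margin of 1.

1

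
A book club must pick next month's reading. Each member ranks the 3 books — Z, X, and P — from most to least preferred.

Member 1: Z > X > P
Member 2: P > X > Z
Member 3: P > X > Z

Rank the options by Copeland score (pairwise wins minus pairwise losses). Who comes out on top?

P

Pairwise results:
  Z vs X: X wins 2–1.
  Z vs P: P wins 2–1.
  X vs P: P wins 2–1.
Copeland scores (wins − losses):
  Z: 0 − 2 = -2
  X: 1 − 1 = 0
  P: 2 − 0 = 2
P has the best Copeland score.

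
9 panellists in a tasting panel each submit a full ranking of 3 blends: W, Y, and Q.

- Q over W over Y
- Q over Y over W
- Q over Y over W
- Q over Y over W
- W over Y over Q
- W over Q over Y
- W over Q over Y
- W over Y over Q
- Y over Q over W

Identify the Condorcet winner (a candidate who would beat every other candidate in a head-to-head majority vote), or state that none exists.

Q

Head-to-head results (9 voters total):
W vs Y: W wins 5–4.
W vs Q: Q wins 5–4.
Y vs Q: Q wins 6–3.
Q beats each rival — W (5–4), Y (6–3) — so Q is the Condorcet winner.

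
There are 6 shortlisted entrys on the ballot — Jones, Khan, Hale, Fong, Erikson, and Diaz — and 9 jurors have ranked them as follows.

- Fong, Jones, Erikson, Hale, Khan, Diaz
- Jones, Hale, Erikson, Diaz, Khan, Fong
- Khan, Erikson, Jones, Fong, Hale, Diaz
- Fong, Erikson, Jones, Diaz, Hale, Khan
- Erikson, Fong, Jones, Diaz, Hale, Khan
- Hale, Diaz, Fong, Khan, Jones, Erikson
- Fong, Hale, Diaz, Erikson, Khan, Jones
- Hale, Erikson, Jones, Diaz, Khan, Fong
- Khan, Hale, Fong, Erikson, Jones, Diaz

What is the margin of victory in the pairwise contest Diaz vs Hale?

5

Ballots ranking Diaz above Hale: 2.
Ballots ranking Hale above Diaz: 7.
Hale wins 7–2, a margin of 5.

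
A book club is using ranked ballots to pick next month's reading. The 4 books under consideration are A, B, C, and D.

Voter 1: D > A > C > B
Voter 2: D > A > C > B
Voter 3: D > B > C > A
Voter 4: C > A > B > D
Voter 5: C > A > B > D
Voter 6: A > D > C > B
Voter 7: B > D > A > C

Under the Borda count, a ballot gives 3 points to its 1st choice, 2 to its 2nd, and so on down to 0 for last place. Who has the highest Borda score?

D

Borda scores:
  A: 2 + 2 + 0 + 2 + 2 + 3 + 1 = 12
  B: 0 + 0 + 2 + 1 + 1 + 0 + 3 = 7
  C: 1 + 1 + 1 + 3 + 3 + 1 + 0 = 10
  D: 3 + 3 + 3 + 0 + 0 + 2 + 2 = 13
D has the highest total.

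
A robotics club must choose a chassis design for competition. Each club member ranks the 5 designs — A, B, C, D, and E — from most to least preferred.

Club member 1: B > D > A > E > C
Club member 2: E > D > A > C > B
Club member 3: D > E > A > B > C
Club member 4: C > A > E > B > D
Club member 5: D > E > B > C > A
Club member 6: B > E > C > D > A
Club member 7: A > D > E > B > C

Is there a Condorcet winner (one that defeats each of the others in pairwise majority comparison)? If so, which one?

Head-to-head results (7 voters total):
A vs B: A wins 4–3.
A vs C: A wins 4–3.
A vs D: D wins 5–2.
A vs E: E wins 4–3.
B vs C: B wins 5–2.
B vs D: D wins 4–3.
B vs E: E wins 5–2.
C vs D: D wins 5–2.
C vs E: E wins 6–1.
D vs E: D wins 4–3.
D beats each rival — A (5–2), B (4–3), C (5–2), E (4–3) — so D is the Condorcet winner.

D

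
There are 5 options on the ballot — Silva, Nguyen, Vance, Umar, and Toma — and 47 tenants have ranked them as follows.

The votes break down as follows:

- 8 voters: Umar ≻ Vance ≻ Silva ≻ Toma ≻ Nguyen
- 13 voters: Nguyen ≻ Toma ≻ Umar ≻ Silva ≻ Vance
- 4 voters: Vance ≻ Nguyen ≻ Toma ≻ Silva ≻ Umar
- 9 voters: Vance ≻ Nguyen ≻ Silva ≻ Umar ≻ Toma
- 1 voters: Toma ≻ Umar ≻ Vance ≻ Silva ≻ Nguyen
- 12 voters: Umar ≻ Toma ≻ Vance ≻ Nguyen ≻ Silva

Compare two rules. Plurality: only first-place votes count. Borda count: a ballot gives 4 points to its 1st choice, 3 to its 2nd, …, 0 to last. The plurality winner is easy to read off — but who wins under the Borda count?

Plurality first-place counts: Silva 0, Nguyen 13, Vance 13, Umar 20, Toma 1 → Umar.
Borda totals: Silva 52, Nguyen 103, Vance 102, Umar 118, Toma 95 → Umar.

Umar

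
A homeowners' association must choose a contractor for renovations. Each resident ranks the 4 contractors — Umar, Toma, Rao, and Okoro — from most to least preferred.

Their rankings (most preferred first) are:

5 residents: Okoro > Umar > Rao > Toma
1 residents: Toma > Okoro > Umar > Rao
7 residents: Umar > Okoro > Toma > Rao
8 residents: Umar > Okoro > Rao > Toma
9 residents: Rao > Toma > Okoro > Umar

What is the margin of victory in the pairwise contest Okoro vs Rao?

Ballots ranking Okoro above Rao: 5+1+7+8 = 21.
Ballots ranking Rao above Okoro: 9.
Okoro wins 21–9, a margin of 12.

12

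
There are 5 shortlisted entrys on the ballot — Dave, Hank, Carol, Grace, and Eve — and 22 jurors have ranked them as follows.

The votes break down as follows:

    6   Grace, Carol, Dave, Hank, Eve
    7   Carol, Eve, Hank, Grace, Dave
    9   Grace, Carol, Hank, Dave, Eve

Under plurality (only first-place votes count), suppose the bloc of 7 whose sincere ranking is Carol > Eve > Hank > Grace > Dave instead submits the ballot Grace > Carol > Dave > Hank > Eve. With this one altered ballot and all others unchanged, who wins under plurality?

Grace

First-place totals with the altered ballot: Dave 0, Hank 0, Carol 0, Grace 22, Eve 0.
The winner is unchanged: still Grace.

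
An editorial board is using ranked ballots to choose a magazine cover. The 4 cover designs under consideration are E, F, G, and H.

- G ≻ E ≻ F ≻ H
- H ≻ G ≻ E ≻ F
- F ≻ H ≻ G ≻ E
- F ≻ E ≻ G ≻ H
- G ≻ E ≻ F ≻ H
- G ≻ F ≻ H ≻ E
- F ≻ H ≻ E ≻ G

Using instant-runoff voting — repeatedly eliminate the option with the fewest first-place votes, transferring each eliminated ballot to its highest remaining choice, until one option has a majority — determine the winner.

Round 1: F 3, G 3, H 1, E 0. E has the fewest and is eliminated.
Round 2: F 3, G 3, H 1. H has the fewest and is eliminated.
Round 3: G 4, F 3. G has a majority.

G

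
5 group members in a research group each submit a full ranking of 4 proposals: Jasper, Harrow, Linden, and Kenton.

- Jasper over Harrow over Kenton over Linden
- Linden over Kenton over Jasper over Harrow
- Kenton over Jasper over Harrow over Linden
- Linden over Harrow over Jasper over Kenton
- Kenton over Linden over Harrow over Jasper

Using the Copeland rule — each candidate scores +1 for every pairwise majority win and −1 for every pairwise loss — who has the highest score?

Pairwise results:
  Jasper vs Harrow: Jasper wins 3–2.
  Jasper vs Linden: Linden wins 3–2.
  Jasper vs Kenton: Kenton wins 3–2.
  Harrow vs Linden: Linden wins 3–2.
  Harrow vs Kenton: Kenton wins 3–2.
  Linden vs Kenton: Kenton wins 3–2.
Copeland scores (wins − losses):
  Jasper: 1 − 2 = -1
  Harrow: 0 − 3 = -3
  Linden: 2 − 1 = 1
  Kenton: 3 − 0 = 3
Kenton has the best Copeland score.

Kenton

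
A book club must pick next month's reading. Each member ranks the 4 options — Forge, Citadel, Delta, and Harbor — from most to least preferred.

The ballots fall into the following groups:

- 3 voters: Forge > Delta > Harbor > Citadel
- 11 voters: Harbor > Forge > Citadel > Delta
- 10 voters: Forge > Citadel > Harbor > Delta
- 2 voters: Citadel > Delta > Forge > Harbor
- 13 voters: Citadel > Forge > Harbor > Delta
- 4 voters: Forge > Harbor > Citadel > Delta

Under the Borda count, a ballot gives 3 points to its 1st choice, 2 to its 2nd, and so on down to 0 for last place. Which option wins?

Forge

Borda scores:
  Forge: 3·3 + 11·2 + 10·3 + 2·1 + 13·2 + 4·3 = 101
  Citadel: 3·0 + 11·1 + 10·2 + 2·3 + 13·3 + 4·1 = 80
  Delta: 3·2 + 11·0 + 10·0 + 2·2 + 13·0 + 4·0 = 10
  Harbor: 3·1 + 11·3 + 10·1 + 2·0 + 13·1 + 4·2 = 67
Forge has the highest total.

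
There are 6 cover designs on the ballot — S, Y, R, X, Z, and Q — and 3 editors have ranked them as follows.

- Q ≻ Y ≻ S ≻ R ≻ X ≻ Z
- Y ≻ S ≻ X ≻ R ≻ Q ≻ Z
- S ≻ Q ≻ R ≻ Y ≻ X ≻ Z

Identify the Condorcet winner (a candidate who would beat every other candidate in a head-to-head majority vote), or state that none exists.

No Condorcet winner

Head-to-head results (3 voters total):
S vs Y: Y wins 2–1.
S vs R: S wins 3–0.
S vs X: S wins 3–0.
S vs Z: S wins 3–0.
S vs Q: S wins 2–1.
Y vs R: Y wins 2–1.
Y vs X: Y wins 3–0.
Y vs Z: Y wins 3–0.
Y vs Q: Q wins 2–1.
R vs X: R wins 2–1.
R vs Z: R wins 3–0.
R vs Q: Q wins 2–1.
X vs Z: X wins 3–0.
X vs Q: Q wins 2–1.
Z vs Q: Q wins 3–0.
No candidate beats all others: S beats Q beats Y beats S, a majority cycle.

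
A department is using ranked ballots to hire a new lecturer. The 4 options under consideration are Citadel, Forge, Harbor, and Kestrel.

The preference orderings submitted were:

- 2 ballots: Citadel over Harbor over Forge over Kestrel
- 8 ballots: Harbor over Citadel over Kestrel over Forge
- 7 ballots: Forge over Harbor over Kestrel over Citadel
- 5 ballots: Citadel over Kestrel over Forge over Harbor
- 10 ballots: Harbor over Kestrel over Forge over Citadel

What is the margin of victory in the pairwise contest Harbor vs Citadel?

18

Ballots ranking Harbor above Citadel: 8+7+10 = 25.
Ballots ranking Citadel above Harbor: 2+5 = 7.
Harbor wins 25–7, a margin of 18.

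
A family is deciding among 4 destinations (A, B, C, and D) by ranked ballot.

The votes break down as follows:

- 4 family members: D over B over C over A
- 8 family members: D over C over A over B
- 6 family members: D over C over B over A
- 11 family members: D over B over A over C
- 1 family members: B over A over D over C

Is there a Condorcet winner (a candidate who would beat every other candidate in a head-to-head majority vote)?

Yes

Head-to-head results (30 voters total):
A vs B: B wins 22–8.
A vs C: C wins 18–12.
A vs D: D wins 29–1.
B vs C: B wins 16–14.
B vs D: D wins 29–1.
C vs D: D wins 30–0.
D beats each rival — A (29–1), B (29–1), C (30–0) — so D is the Condorcet winner.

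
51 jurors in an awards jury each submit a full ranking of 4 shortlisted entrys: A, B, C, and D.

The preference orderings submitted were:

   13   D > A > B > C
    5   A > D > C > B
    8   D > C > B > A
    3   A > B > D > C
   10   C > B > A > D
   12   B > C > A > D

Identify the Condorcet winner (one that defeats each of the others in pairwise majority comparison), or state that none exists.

Head-to-head results (51 voters total):
A vs B: B wins 30–21.
A vs C: C wins 30–21.
A vs D: A wins 30–21.
B vs C: B wins 28–23.
B vs D: D wins 26–25.
C vs D: D wins 29–22.
No candidate beats all others: A beats D beats B beats A, a majority cycle.

There is no Condorcet winner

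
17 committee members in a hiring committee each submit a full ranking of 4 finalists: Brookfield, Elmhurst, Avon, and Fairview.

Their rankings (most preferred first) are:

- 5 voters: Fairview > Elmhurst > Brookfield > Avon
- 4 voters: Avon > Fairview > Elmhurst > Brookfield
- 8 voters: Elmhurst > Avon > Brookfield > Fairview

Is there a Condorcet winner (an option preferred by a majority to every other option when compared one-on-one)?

No

Head-to-head results (17 voters total):
Brookfield vs Elmhurst: Elmhurst wins 17–0.
Brookfield vs Avon: Avon wins 12–5.
Brookfield vs Fairview: Fairview wins 9–8.
Elmhurst vs Avon: Elmhurst wins 13–4.
Elmhurst vs Fairview: Fairview wins 9–8.
Avon vs Fairview: Avon wins 12–5.
No candidate beats all others: Elmhurst beats Avon beats Fairview beats Elmhurst, a majority cycle.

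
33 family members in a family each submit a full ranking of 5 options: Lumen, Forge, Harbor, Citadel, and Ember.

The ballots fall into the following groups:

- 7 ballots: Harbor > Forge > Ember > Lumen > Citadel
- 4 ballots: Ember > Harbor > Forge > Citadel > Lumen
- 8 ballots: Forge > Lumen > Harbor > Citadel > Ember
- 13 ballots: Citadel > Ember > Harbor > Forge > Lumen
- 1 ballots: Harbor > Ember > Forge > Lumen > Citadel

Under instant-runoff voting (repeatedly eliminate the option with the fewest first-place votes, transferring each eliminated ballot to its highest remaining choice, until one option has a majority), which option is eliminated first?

Round 1: Citadel 13, Forge 8, Harbor 8, Ember 4, Lumen 0. Lumen has the fewest and is eliminated.
Round 2: Citadel 13, Forge 8, Harbor 8, Ember 4. Ember has the fewest and is eliminated.
Round 3: Citadel 13, Harbor 12, Forge 8. Forge has the fewest and is eliminated.
Round 4: Harbor 20, Citadel 13. Harbor has a majority.

Lumen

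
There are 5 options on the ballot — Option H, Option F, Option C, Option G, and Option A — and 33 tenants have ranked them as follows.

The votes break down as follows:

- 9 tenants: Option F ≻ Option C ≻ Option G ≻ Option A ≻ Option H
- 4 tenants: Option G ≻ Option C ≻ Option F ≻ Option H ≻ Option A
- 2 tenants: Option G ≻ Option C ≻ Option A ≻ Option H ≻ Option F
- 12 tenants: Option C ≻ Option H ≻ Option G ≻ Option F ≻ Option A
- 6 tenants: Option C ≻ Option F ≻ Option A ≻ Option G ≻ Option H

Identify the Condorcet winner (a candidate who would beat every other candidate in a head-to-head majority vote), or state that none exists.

Head-to-head results (33 voters total):
Option H vs Option F: Option F wins 19–14.
Option H vs Option C: Option C wins 33–0.
Option H vs Option G: Option G wins 21–12.
Option H vs Option A: Option A wins 17–16.
Option F vs Option C: Option C wins 24–9.
Option F vs Option G: Option G wins 18–15.
Option F vs Option A: Option F wins 31–2.
Option C vs Option G: Option C wins 27–6.
Option C vs Option A: Option C wins 33–0.
Option G vs Option A: Option G wins 27–6.
Option C beats each rival — Option H (33–0), Option F (24–9), Option G (27–6), Option A (33–0) — so Option C is the Condorcet winner.

Option C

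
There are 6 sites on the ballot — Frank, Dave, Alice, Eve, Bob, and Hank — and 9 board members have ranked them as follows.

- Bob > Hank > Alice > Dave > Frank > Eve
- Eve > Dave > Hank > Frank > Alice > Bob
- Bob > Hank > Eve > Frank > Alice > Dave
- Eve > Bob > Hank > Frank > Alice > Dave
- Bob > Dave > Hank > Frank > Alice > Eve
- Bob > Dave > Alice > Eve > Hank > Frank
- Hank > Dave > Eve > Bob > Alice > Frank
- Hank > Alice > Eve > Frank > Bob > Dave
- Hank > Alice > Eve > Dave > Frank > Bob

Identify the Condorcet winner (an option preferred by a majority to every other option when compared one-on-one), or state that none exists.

Head-to-head results (9 voters total):
Frank vs Dave: Dave wins 6–3.
Frank vs Alice: Alice wins 5–4.
Frank vs Eve: Eve wins 7–2.
Frank vs Bob: Bob wins 6–3.
Frank vs Hank: Hank wins 9–0.
Dave vs Alice: Alice wins 5–4.
Dave vs Eve: Eve wins 5–4.
Dave vs Bob: Bob wins 6–3.
Dave vs Hank: Hank wins 6–3.
Alice vs Eve: Alice wins 5–4.
Alice vs Bob: Bob wins 6–3.
Alice vs Hank: Hank wins 8–1.
Eve vs Bob: Eve wins 5–4.
Eve vs Hank: Hank wins 6–3.
Bob vs Hank: Bob wins 5–4.
No candidate beats all others: Alice beats Eve beats Bob beats Alice, a majority cycle.

No Condorcet winner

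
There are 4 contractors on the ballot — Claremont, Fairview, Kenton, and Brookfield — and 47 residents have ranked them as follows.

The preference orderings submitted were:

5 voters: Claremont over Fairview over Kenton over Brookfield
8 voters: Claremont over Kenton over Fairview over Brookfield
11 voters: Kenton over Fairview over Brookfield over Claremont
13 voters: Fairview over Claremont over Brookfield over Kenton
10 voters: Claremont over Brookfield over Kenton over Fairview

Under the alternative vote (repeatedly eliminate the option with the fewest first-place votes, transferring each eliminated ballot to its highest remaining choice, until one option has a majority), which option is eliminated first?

Round 1: Claremont 23, Fairview 13, Kenton 11, Brookfield 0. Brookfield has the fewest and is eliminated.
Round 2: Claremont 23, Fairview 13, Kenton 11. Kenton has the fewest and is eliminated.
Round 3: Fairview 24, Claremont 23. Fairview has a majority.

Brookfield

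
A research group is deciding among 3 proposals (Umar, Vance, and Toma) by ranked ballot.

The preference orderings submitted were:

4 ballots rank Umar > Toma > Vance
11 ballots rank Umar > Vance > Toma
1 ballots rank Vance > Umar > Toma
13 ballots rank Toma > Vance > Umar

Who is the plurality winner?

First-place vote totals:
  Umar: 15
  Vance: 1
  Toma: 13
Umar has the most first-place votes.

Umar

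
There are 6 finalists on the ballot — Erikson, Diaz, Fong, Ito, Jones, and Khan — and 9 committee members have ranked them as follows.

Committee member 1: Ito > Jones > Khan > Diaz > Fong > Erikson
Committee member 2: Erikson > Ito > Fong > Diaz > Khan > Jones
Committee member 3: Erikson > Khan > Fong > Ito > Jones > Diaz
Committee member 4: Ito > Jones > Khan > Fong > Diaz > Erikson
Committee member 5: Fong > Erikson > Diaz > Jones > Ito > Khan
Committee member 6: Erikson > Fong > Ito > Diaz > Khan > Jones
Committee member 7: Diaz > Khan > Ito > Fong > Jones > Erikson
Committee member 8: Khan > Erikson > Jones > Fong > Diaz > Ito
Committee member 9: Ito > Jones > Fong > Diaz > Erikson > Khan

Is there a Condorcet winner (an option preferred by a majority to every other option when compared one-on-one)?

No

Head-to-head results (9 voters total):
Erikson vs Diaz: Erikson wins 5–4.
Erikson vs Fong: Fong wins 5–4.
Erikson vs Ito: Erikson wins 5–4.
Erikson vs Jones: Erikson wins 5–4.
Erikson vs Khan: Erikson wins 5–4.
Diaz vs Fong: Fong wins 7–2.
Diaz vs Ito: Ito wins 6–3.
Diaz vs Jones: Jones wins 5–4.
Diaz vs Khan: Diaz wins 5–4.
Fong vs Ito: Ito wins 5–4.
Fong vs Jones: Fong wins 5–4.
Fong vs Khan: Khan wins 5–4.
Ito vs Jones: Ito wins 7–2.
Ito vs Khan: Ito wins 6–3.
Jones vs Khan: Khan wins 5–4.
No candidate beats all others: Erikson beats Ito beats Fong beats Erikson, a majority cycle.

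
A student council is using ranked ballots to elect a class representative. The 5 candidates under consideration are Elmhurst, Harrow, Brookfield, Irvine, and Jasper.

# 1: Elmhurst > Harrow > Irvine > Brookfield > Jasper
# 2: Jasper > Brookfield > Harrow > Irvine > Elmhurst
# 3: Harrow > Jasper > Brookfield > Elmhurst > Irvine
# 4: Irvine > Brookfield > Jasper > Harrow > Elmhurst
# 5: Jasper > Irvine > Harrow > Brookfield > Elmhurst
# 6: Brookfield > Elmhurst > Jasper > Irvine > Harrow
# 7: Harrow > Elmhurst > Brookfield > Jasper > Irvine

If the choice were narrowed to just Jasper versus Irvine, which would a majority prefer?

Jasper

Ballots ranking Jasper above Irvine: 5.
Ballots ranking Irvine above Jasper: 2.
Jasper wins the head-to-head, 5–2.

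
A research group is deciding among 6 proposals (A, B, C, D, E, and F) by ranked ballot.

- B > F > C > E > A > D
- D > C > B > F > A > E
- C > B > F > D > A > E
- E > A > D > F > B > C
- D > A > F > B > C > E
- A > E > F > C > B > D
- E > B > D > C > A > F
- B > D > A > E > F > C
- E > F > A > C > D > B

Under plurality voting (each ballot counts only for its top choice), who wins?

E

First-place vote totals:
  A: 1
  B: 2
  C: 1
  D: 2
  E: 3
  F: 0
E has the most first-place votes.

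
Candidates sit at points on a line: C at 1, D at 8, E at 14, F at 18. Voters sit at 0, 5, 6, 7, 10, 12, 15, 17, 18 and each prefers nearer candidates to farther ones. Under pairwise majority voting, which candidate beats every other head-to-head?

D

With single-peaked preferences on a line, the Condorcet winner is the candidate closest to the median voter.
The median voter (position 10) is closest to D at 8.
Check: D vs F — voters closer to D: 6 of 9.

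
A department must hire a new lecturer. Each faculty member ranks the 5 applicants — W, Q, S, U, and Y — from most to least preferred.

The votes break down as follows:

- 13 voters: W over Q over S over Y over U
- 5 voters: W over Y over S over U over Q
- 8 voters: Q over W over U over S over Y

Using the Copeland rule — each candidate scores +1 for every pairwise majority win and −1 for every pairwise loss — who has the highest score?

Pairwise results:
  W vs Q: W wins 18–8.
  W vs S: W wins 26–0.
  W vs U: W wins 26–0.
  W vs Y: W wins 26–0.
  Q vs S: Q wins 21–5.
  Q vs U: Q wins 21–5.
  Q vs Y: Q wins 21–5.
  S vs U: S wins 18–8.
  S vs Y: S wins 21–5.
  U vs Y: Y wins 18–8.
Copeland scores (wins − losses):
  W: 4 − 0 = 4
  Q: 3 − 1 = 2
  S: 2 − 2 = 0
  U: 0 − 4 = -4
  Y: 1 − 3 = -2
W has the best Copeland score.

W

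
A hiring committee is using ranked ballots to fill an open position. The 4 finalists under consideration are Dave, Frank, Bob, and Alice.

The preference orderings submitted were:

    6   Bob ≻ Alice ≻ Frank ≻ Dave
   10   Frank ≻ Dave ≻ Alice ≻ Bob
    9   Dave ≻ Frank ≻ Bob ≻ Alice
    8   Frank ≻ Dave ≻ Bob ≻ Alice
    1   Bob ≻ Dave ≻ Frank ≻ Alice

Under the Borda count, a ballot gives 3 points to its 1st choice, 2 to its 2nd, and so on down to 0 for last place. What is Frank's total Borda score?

Borda scores:
  Dave: 6·0 + 10·2 + 9·3 + 8·2 + 2 = 65
  Frank: 6·1 + 10·3 + 9·2 + 8·3 + 1 = 79
  Bob: 6·3 + 10·0 + 9·1 + 8·1 + 3 = 38
  Alice: 6·2 + 10·1 + 9·0 + 8·0 + 0 = 22

79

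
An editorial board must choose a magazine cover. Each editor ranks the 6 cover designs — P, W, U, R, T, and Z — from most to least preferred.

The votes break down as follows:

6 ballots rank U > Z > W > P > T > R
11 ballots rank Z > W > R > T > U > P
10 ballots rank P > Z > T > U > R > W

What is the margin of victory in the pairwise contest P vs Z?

7

Ballots ranking P above Z: 10.
Ballots ranking Z above P: 6+11 = 17.
Z wins 17–10, a margin of 7.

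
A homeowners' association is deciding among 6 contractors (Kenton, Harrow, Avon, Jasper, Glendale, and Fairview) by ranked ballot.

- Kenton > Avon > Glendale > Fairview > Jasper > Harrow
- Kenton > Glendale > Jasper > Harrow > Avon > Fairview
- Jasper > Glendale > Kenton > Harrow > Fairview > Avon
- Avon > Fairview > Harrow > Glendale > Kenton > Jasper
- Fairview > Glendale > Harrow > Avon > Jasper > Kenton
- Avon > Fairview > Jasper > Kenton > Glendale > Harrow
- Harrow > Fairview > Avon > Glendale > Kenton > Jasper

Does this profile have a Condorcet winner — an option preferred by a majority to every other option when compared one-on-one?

No

Head-to-head results (7 voters total):
Kenton vs Harrow: Kenton wins 4–3.
Kenton vs Avon: Avon wins 4–3.
Kenton vs Jasper: Kenton wins 4–3.
Kenton vs Glendale: Glendale wins 4–3.
Kenton vs Fairview: Fairview wins 4–3.
Harrow vs Avon: Harrow wins 4–3.
Harrow vs Jasper: Jasper wins 4–3.
Harrow vs Glendale: Glendale wins 5–2.
Harrow vs Fairview: Fairview wins 4–3.
Avon vs Jasper: Avon wins 5–2.
Avon vs Glendale: Avon wins 4–3.
Avon vs Fairview: Avon wins 4–3.
Jasper vs Glendale: Glendale wins 5–2.
Jasper vs Fairview: Fairview wins 5–2.
Glendale vs Fairview: Fairview wins 4–3.
No candidate beats all others: Kenton beats Harrow beats Avon beats Kenton, a majority cycle.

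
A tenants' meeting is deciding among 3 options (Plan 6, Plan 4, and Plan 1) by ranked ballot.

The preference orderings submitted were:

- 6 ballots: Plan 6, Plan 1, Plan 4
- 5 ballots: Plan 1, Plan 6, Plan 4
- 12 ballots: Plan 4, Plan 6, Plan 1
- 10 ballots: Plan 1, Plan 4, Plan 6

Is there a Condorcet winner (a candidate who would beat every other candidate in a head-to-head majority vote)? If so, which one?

None — there is no Condorcet winner

Head-to-head results (33 voters total):
Plan 6 vs Plan 4: Plan 4 wins 22–11.
Plan 6 vs Plan 1: Plan 6 wins 18–15.
Plan 4 vs Plan 1: Plan 1 wins 21–12.
No candidate beats all others: Plan 6 beats Plan 1 beats Plan 4 beats Plan 6, a majority cycle.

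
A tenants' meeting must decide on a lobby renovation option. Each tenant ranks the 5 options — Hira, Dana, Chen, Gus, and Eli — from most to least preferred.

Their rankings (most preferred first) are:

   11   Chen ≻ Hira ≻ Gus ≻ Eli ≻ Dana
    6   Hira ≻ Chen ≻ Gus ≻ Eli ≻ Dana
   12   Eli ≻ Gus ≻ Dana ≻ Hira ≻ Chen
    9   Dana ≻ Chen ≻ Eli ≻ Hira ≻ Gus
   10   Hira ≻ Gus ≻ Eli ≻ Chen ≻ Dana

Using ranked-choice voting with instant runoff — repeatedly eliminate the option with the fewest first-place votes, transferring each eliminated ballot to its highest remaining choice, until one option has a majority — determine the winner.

Round 1: Hira 16, Eli 12, Chen 11, Dana 9, Gus 0. Gus has the fewest and is eliminated.
Round 2: Hira 16, Eli 12, Chen 11, Dana 9. Dana has the fewest and is eliminated.
Round 3: Chen 20, Hira 16, Eli 12. Eli has the fewest and is eliminated.
Round 4: Hira 28, Chen 20. Hira has a majority.

Hira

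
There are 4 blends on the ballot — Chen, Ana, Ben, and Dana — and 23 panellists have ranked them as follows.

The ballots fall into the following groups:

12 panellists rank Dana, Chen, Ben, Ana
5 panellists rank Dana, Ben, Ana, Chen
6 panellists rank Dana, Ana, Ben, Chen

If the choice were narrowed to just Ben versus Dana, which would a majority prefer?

Ballots ranking Ben above Dana: 0.
Ballots ranking Dana above Ben: 12+5+6 = 23.
Dana wins the head-to-head, 23–0.

Dana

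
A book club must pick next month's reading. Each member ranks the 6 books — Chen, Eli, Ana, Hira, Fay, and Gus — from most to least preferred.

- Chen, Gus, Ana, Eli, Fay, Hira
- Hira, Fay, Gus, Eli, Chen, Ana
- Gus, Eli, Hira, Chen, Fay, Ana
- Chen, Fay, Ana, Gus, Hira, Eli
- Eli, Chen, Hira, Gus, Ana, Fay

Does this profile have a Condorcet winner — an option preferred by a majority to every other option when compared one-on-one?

Head-to-head results (5 voters total):
Chen vs Eli: Eli wins 3–2.
Chen vs Ana: Chen wins 5–0.
Chen vs Hira: Chen wins 3–2.
Chen vs Fay: Chen wins 4–1.
Chen vs Gus: Chen wins 3–2.
Eli vs Ana: Eli wins 3–2.
Eli vs Hira: Eli wins 3–2.
Eli vs Fay: Eli wins 3–2.
Eli vs Gus: Gus wins 4–1.
Ana vs Hira: Hira wins 3–2.
Ana vs Fay: Fay wins 3–2.
Ana vs Gus: Gus wins 4–1.
Hira vs Fay: Hira wins 3–2.
Hira vs Gus: Gus wins 3–2.
Fay vs Gus: Gus wins 3–2.
No candidate beats all others: Chen beats Gus beats Eli beats Chen, a majority cycle.

No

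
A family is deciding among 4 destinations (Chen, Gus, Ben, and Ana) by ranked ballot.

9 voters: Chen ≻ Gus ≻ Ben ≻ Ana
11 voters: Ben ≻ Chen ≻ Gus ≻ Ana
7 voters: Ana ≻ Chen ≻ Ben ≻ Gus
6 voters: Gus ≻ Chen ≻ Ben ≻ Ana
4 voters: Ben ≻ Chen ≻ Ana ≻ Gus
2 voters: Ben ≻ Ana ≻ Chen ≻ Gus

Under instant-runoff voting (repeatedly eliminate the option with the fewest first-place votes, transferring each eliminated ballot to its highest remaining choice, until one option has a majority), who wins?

Round 1: Ben 17, Chen 9, Ana 7, Gus 6. Gus has the fewest and is eliminated.
Round 2: Ben 17, Chen 15, Ana 7. Ana has the fewest and is eliminated.
Round 3: Chen 22, Ben 17. Chen has a majority.

Chen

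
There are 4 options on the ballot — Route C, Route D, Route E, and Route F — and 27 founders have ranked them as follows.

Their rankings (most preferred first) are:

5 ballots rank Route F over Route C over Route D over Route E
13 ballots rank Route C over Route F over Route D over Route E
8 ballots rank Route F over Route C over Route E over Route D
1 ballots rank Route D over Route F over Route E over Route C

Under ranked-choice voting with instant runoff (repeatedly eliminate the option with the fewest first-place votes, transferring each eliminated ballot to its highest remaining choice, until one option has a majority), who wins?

Route F

Round 1: Route C 13, Route F 13, Route D 1, Route E 0. Route E has the fewest and is eliminated.
Round 2: Route C 13, Route F 13, Route D 1. Route D has the fewest and is eliminated.
Round 3: Route F 14, Route C 13. Route F has a majority.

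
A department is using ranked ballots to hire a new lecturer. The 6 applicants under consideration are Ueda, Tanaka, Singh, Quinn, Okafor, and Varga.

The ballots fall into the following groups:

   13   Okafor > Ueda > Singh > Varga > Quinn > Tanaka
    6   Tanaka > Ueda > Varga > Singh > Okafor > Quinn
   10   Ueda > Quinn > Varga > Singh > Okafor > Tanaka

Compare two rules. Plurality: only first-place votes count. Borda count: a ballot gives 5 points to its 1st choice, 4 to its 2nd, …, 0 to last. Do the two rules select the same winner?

Plurality first-place counts: Ueda 10, Tanaka 6, Singh 0, Quinn 0, Okafor 13, Varga 0 → Okafor.
Borda totals: Ueda 126, Tanaka 30, Singh 71, Quinn 53, Okafor 81, Varga 74 → Ueda.
The two rules disagree: plurality picks Okafor, Borda picks Ueda.

No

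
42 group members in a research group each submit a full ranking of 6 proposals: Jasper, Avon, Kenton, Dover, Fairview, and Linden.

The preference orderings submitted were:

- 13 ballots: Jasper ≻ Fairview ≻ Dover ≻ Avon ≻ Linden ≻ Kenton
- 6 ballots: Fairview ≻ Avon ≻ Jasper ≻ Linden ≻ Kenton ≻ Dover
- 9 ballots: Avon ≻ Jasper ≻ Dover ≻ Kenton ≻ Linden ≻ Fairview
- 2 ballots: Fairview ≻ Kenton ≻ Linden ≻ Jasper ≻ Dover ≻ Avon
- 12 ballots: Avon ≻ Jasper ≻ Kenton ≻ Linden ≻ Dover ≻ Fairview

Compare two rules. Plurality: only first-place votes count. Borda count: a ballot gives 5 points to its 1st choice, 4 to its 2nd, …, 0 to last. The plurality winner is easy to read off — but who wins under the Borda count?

Jasper

Plurality first-place counts: Jasper 13, Avon 21, Kenton 0, Dover 0, Fairview 8, Linden 0 → Avon.
Borda totals: Jasper 171, Avon 155, Kenton 68, Dover 80, Fairview 92, Linden 64 → Jasper.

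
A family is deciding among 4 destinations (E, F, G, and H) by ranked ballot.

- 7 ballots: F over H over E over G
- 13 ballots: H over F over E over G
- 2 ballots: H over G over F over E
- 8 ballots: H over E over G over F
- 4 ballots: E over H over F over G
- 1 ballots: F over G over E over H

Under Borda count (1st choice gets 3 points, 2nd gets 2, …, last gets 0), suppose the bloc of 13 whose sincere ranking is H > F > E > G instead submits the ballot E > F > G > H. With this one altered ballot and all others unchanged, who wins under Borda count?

E

Borda totals with the altered ballot: E 75, F 56, G 27, H 52.
The switch changes the winner from H to E.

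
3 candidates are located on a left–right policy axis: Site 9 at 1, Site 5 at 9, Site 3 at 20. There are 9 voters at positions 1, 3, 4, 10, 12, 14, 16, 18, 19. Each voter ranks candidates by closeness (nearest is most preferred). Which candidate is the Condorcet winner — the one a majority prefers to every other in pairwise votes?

Site 5

With single-peaked preferences on a line, the Condorcet winner is the candidate closest to the median voter.
The median voter (position 12) is closest to Site 5 at 9.
Check: Site 5 vs Site 9 — voters closer to Site 5: 6 of 9.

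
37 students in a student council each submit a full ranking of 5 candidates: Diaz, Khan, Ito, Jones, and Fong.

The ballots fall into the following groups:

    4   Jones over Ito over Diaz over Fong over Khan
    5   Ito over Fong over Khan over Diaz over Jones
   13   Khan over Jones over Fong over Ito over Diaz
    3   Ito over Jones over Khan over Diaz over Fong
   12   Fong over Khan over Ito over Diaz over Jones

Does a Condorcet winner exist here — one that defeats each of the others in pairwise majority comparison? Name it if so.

Head-to-head results (37 voters total):
Diaz vs Khan: Khan wins 33–4.
Diaz vs Ito: Ito wins 37–0.
Diaz vs Jones: Jones wins 20–17.
Diaz vs Fong: Fong wins 30–7.
Khan vs Ito: Khan wins 25–12.
Khan vs Jones: Khan wins 30–7.
Khan vs Fong: Fong wins 21–16.
Ito vs Jones: Ito wins 20–17.
Ito vs Fong: Fong wins 25–12.
Jones vs Fong: Jones wins 20–17.
No candidate beats all others: Khan beats Jones beats Fong beats Khan, a majority cycle.

No Condorcet winner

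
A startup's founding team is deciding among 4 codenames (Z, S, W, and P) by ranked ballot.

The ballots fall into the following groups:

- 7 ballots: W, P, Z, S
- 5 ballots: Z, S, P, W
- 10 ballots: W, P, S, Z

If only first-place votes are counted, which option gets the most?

W

First-place vote totals:
  Z: 5
  S: 0
  W: 17
  P: 0
W has the most first-place votes.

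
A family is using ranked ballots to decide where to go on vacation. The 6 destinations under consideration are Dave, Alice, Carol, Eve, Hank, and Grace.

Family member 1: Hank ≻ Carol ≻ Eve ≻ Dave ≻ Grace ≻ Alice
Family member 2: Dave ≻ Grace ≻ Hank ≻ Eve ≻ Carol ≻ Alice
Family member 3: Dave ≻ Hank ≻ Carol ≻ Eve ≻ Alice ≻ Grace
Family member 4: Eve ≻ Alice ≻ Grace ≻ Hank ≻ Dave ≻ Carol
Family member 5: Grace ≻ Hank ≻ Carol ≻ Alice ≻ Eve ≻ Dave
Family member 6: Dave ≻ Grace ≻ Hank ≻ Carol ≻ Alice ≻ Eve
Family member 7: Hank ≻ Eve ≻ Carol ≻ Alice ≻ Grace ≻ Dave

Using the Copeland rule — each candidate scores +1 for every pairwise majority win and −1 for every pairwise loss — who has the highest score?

Pairwise results:
  Dave vs Alice: Dave wins 4–3.
  Dave vs Carol: Dave wins 4–3.
  Dave vs Eve: Eve wins 4–3.
  Dave vs Hank: Hank wins 4–3.
  Dave vs Grace: Dave wins 4–3.
  Alice vs Carol: Carol wins 6–1.
  Alice vs Eve: Eve wins 5–2.
  Alice vs Hank: Hank wins 6–1.
  Alice vs Grace: Grace wins 4–3.
  Carol vs Eve: Carol wins 4–3.
  Carol vs Hank: Hank wins 7–0.
  Carol vs Grace: Grace wins 4–3.
  Eve vs Hank: Hank wins 6–1.
  Eve vs Grace: Eve wins 4–3.
  Hank vs Grace: Grace wins 4–3.
Copeland scores (wins − losses):
  Dave: 3 − 2 = 1
  Alice: 0 − 5 = -5
  Carol: 2 − 3 = -1
  Eve: 3 − 2 = 1
  Hank: 4 − 1 = 3
  Grace: 3 − 2 = 1
Hank has the best Copeland score.

Hank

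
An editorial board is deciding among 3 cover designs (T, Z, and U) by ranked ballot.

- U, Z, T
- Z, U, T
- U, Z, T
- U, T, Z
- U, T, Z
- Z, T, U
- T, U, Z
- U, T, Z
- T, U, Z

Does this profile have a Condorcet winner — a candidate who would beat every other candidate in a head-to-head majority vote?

Yes

Head-to-head results (9 voters total):
T vs Z: T wins 5–4.
T vs U: U wins 6–3.
Z vs U: U wins 7–2.
U beats each rival — T (6–3), Z (7–2) — so U is the Condorcet winner.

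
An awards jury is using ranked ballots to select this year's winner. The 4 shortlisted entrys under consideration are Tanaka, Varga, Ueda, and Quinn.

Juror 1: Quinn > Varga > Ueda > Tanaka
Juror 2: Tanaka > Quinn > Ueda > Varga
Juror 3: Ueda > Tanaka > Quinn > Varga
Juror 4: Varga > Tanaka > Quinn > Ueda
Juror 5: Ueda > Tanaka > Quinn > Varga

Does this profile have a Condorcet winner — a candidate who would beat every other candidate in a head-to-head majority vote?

Head-to-head results (5 voters total):
Tanaka vs Varga: Tanaka wins 3–2.
Tanaka vs Ueda: Ueda wins 3–2.
Tanaka vs Quinn: Tanaka wins 4–1.
Varga vs Ueda: Ueda wins 3–2.
Varga vs Quinn: Quinn wins 4–1.
Ueda vs Quinn: Quinn wins 3–2.
No candidate beats all others: Tanaka beats Quinn beats Ueda beats Tanaka, a majority cycle.

No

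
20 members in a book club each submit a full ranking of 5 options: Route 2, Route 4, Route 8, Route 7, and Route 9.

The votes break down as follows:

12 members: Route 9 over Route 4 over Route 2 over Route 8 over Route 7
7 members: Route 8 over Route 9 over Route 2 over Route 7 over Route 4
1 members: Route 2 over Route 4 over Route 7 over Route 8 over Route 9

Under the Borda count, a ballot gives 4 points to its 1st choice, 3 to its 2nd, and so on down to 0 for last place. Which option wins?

Borda scores:
  Route 2: 12·2 + 7·2 + 4 = 42
  Route 4: 12·3 + 7·0 + 3 = 39
  Route 8: 12·1 + 7·4 + 1 = 41
  Route 7: 12·0 + 7·1 + 2 = 9
  Route 9: 12·4 + 7·3 + 0 = 69
Route 9 has the highest total.

Route 9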